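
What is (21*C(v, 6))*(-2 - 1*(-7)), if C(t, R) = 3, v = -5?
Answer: 315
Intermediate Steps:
(21*C(v, 6))*(-2 - 1*(-7)) = (21*3)*(-2 - 1*(-7)) = 63*(-2 + 7) = 63*5 = 315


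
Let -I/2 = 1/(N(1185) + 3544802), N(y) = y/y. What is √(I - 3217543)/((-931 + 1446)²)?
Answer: I*√499141350686633653/104463375075 ≈ 0.0067631*I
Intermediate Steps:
N(y) = 1
I = -2/3544803 (I = -2/(1 + 3544802) = -2/3544803 ≈ -5.6421e-7)
√(I - 3217543)/((-931 + 1446)²) = √(-2/3544803 - 3217543)/((-931 + 1446)²) = √(-11405556079031/3544803)/(515²) = (I*√499141350686633653/393867)/265225 = (I*√499141350686633653/393867)*(1/265225) = I*√499141350686633653/104463375075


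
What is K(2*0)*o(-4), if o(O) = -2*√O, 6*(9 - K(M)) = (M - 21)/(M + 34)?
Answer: -619*I/17 ≈ -36.412*I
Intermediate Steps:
K(M) = 9 - (-21 + M)/(6*(34 + M)) (K(M) = 9 - (M - 21)/(6*(M + 34)) = 9 - (-21 + M)/(6*(34 + M)))
K(2*0)*o(-4) = ((1857 + 53*(2*0))/(6*(34 + 2*0)))*(-4*I) = ((1857 + 53*0)/(6*(34 + 0)))*(-4*I) = ((⅙)*(1857 + 0)/34)*(-4*I) = ((⅙)*(1/34)*1857)*(-4*I) = 619*(-4*I)/68 = -619*I/17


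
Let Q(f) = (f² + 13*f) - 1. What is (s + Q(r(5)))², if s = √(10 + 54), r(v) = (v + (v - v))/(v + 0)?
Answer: 441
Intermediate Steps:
r(v) = 1 (r(v) = (v + 0)/v = v/v = 1)
s = 8 (s = √64 = 8)
Q(f) = -1 + f² + 13*f
(s + Q(r(5)))² = (8 + (-1 + 1² + 13*1))² = (8 + (-1 + 1 + 13))² = (8 + 13)² = 21² = 441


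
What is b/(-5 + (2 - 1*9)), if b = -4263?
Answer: 1421/4 ≈ 355.25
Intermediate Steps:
b/(-5 + (2 - 1*9)) = -4263/(-5 + (2 - 1*9)) = -4263/(-5 + (2 - 9)) = -4263/(-5 - 7) = -4263/(-12) = -4263*(-1/12) = 1421/4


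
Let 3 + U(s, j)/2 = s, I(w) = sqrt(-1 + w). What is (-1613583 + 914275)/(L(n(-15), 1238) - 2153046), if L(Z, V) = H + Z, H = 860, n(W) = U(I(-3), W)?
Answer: 94065317696/289495650305 + 174827*I/289495650305 ≈ 0.32493 + 6.039e-7*I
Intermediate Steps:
U(s, j) = -6 + 2*s
n(W) = -6 + 4*I (n(W) = -6 + 2*sqrt(-1 - 3) = -6 + 2*sqrt(-4) = -6 + 2*(2*I) = -6 + 4*I)
L(Z, V) = 860 + Z
(-1613583 + 914275)/(L(n(-15), 1238) - 2153046) = (-1613583 + 914275)/((860 + (-6 + 4*I)) - 2153046) = -699308/((854 + 4*I) - 2153046) = -699308*(-2152192 - 4*I)/4631930404880 = -174827*(-2152192 - 4*I)/1157982601220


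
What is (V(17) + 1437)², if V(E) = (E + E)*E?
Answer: 4060225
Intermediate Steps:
V(E) = 2*E² (V(E) = (2*E)*E = 2*E²)
(V(17) + 1437)² = (2*17² + 1437)² = (2*289 + 1437)² = (578 + 1437)² = 2015² = 4060225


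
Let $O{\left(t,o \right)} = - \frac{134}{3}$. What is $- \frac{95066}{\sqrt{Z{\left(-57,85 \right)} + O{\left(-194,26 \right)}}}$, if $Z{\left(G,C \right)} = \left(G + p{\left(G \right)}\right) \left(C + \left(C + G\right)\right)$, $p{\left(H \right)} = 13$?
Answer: $\frac{47533 i \sqrt{1806}}{1505} \approx 1342.2 i$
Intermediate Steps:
$O{\left(t,o \right)} = - \frac{134}{3}$ ($O{\left(t,o \right)} = \left(-134\right) \frac{1}{3} = - \frac{134}{3}$)
$Z{\left(G,C \right)} = \left(13 + G\right) \left(G + 2 C\right)$ ($Z{\left(G,C \right)} = \left(G + 13\right) \left(C + \left(C + G\right)\right) = \left(13 + G\right) \left(G + 2 C\right)$)
$- \frac{95066}{\sqrt{Z{\left(-57,85 \right)} + O{\left(-194,26 \right)}}} = - \frac{95066}{\sqrt{\left(\left(-57\right)^{2} + 13 \left(-57\right) + 26 \cdot 85 + 2 \cdot 85 \left(-57\right)\right) - \frac{134}{3}}} = - \frac{95066}{\sqrt{\left(3249 - 741 + 2210 - 9690\right) - \frac{134}{3}}} = - \frac{95066}{\sqrt{-4972 - \frac{134}{3}}} = - \frac{95066}{\sqrt{- \frac{15050}{3}}} = - \frac{95066}{\frac{5}{3} i \sqrt{1806}} = - 95066 \left(- \frac{i \sqrt{1806}}{3010}\right) = - \frac{\left(-47533\right) i \sqrt{1806}}{1505} = \frac{47533 i \sqrt{1806}}{1505}$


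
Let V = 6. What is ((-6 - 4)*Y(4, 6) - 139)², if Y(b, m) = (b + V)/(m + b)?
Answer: 22201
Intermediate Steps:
Y(b, m) = (6 + b)/(b + m) (Y(b, m) = (b + 6)/(m + b) = (6 + b)/(b + m))
((-6 - 4)*Y(4, 6) - 139)² = ((-6 - 4)*((6 + 4)/(4 + 6)) - 139)² = (-10*10/10 - 139)² = (-10 - 139)² = (-149)² = 22201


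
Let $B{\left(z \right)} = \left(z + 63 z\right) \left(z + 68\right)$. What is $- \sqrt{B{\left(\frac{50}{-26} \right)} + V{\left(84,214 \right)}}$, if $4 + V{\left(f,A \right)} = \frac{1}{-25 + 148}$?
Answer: $- \frac{i \sqrt{20803504017}}{1599} \approx - 90.203 i$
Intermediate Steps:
$V{\left(f,A \right)} = - \frac{491}{123}$ ($V{\left(f,A \right)} = -4 + \frac{1}{-25 + 148} = -4 + \frac{1}{123} = - \frac{491}{123}$)
$B{\left(z \right)} = 64 z \left(68 + z\right)$
$- \sqrt{B{\left(\frac{50}{-26} \right)} + V{\left(84,214 \right)}} = - \sqrt{64 \frac{50}{-26} \left(68 + \frac{50}{-26}\right) - \frac{491}{123}} = - \sqrt{64 \cdot 50 \left(- \frac{1}{26}\right) \left(68 + 50 \left(- \frac{1}{26}\right)\right) - \frac{491}{123}} = - \sqrt{64 \left(- \frac{25}{13}\right) \left(68 - \frac{25}{13}\right) - \frac{491}{123}} = - \sqrt{64 \left(- \frac{25}{13}\right) \frac{859}{13} - \frac{491}{123}} = - \sqrt{- \frac{1374400}{169} - \frac{491}{123}} = - \sqrt{- \frac{169134179}{20787}} = - \frac{i \sqrt{20803504017}}{1599}$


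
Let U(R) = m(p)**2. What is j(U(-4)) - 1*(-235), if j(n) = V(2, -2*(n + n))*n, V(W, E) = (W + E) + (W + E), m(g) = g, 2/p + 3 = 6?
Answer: 19051/81 ≈ 235.20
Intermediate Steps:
p = 2/3 (p = 2/(-3 + 6) = 2/3 ≈ 0.66667)
V(W, E) = 2*E + 2*W (V(W, E) = (E + W) + (E + W) = 2*E + 2*W)
U(R) = 4/9 (U(R) = (2/3)**2 = 4/9)
j(n) = n*(4 - 8*n) (j(n) = (2*(-2*(n + n)) + 2*2)*n = (2*(-4*n) + 4)*n = (-8*n + 4)*n = (4 - 8*n)*n = n*(4 - 8*n))
j(U(-4)) - 1*(-235) = 4*(4/9)*(1 - 2*4/9) - 1*(-235) = 4*(4/9)*(1 - 8/9) + 235 = 4*(4/9)*(1/9) + 235 = 16/81 + 235 = 19051/81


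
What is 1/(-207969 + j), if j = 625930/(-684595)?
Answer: -136919/28475032697 ≈ -4.8084e-6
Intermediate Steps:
j = -125186/136919 (j = 625930*(-1/684595) = -125186/136919 ≈ -0.91431)
1/(-207969 + j) = 1/(-207969 - 125186/136919) = 1/(-28475032697/136919) = -136919/28475032697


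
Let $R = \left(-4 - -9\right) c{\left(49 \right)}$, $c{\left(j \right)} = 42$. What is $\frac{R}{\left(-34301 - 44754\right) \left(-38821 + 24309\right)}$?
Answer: $\frac{21}{114724616} \approx 1.8305 \cdot 10^{-7}$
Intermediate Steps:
$R = 210$ ($R = \left(-4 - -9\right) 42 = \left(-4 + 9\right) 42 = 5 \cdot 42 = 210$)
$\frac{R}{\left(-34301 - 44754\right) \left(-38821 + 24309\right)} = \frac{210}{\left(-34301 - 44754\right) \left(-38821 + 24309\right)} = \frac{210}{\left(-79055\right) \left(-14512\right)} = \frac{210}{1147246160} = 210 \cdot \frac{1}{1147246160} = \frac{21}{114724616}$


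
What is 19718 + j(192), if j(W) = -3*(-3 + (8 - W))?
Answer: 20279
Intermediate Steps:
j(W) = -15 + 3*W (j(W) = -3*(5 - W) = -15 + 3*W)
19718 + j(192) = 19718 + (-15 + 3*192) = 19718 + (-15 + 576) = 19718 + 561 = 20279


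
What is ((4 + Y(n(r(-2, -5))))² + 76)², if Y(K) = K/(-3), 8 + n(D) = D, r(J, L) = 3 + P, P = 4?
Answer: 727609/81 ≈ 8982.8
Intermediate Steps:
r(J, L) = 7 (r(J, L) = 3 + 4 = 7)
n(D) = -8 + D
Y(K) = -K/3 (Y(K) = K*(-⅓) = -K/3)
((4 + Y(n(r(-2, -5))))² + 76)² = ((4 - (-8 + 7)/3)² + 76)² = ((4 - ⅓*(-1))² + 76)² = ((4 + ⅓)² + 76)² = ((13/3)² + 76)² = (169/9 + 76)² = (853/9)² = 727609/81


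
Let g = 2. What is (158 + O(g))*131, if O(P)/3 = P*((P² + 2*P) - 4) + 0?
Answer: 23842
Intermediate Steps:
O(P) = 3*P*(-4 + P² + 2*P) (O(P) = 3*(P*((P² + 2*P) - 4) + 0) = 3*(P*(-4 + P² + 2*P) + 0) = 3*(P*(-4 + P² + 2*P)) = 3*P*(-4 + P² + 2*P))
(158 + O(g))*131 = (158 + 3*2*(-4 + 2² + 2*2))*131 = (158 + 3*2*(-4 + 4 + 4))*131 = (158 + 3*2*4)*131 = (158 + 24)*131 = 182*131 = 23842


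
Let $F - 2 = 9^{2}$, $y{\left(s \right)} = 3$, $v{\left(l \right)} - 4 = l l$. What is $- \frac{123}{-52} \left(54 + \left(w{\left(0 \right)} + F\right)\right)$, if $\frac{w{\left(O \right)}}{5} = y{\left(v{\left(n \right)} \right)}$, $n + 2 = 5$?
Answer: $\frac{4674}{13} \approx 359.54$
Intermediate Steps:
$n = 3$ ($n = -2 + 5 = 3$)
$v{\left(l \right)} = 4 + l^{2}$ ($v{\left(l \right)} = 4 + l l = 4 + l^{2}$)
$w{\left(O \right)} = 15$ ($w{\left(O \right)} = 5 \cdot 3 = 15$)
$F = 83$ ($F = 2 + 9^{2} = 2 + 81 = 83$)
$- \frac{123}{-52} \left(54 + \left(w{\left(0 \right)} + F\right)\right) = - \frac{123}{-52} \left(54 + \left(15 + 83\right)\right) = \left(-123\right) \left(- \frac{1}{52}\right) \left(54 + 98\right) = \frac{123}{52} \cdot 152 = \frac{4674}{13}$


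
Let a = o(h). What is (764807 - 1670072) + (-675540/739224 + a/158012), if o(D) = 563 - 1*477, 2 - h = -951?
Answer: -367155305805922/405577301 ≈ -9.0527e+5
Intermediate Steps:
h = 953 (h = 2 - 1*(-951) = 2 + 951 = 953)
o(D) = 86 (o(D) = 563 - 477 = 86)
a = 86
(764807 - 1670072) + (-675540/739224 + a/158012) = (764807 - 1670072) + (-675540/739224 + 86/158012) = -905265 + (-675540*1/739224 + 86*(1/158012)) = -905265 + (-18765/20534 + 43/79006) = -905265 - 370416157/405577301 = -367155305805922/405577301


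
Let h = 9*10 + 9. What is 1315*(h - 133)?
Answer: -44710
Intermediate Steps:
h = 99 (h = 90 + 9 = 99)
1315*(h - 133) = 1315*(99 - 133) = 1315*(-34) = -44710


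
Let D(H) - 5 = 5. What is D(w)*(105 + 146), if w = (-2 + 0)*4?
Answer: 2510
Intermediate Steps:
w = -8 (w = -2*4 = -8)
D(H) = 10 (D(H) = 5 + 5 = 10)
D(w)*(105 + 146) = 10*(105 + 146) = 10*251 = 2510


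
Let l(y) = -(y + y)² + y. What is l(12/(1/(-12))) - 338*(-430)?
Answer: 62252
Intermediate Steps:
l(y) = y - 4*y² (l(y) = -(2*y)² + y = -4*y² + y = y - 4*y²)
l(12/(1/(-12))) - 338*(-430) = (12/(1/(-12)))*(1 - 48/(1/(-12))) - 338*(-430) = (12/(-1/12))*(1 - 48/(-1/12)) + 145340 = (12*(-12))*(1 - 48*(-12)) + 145340 = -144*(1 - 4*(-144)) + 145340 = -144*(1 + 576) + 145340 = -144*577 + 145340 = -83088 + 145340 = 62252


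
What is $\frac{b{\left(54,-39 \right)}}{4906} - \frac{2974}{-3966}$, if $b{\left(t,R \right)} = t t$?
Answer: $\frac{6538825}{4864299} \approx 1.3442$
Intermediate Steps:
$b{\left(t,R \right)} = t^{2}$
$\frac{b{\left(54,-39 \right)}}{4906} - \frac{2974}{-3966} = \frac{54^{2}}{4906} - \frac{2974}{-3966} = 2916 \cdot \frac{1}{4906} - - \frac{1487}{1983} = \frac{1458}{2453} + \frac{1487}{1983} = \frac{6538825}{4864299}$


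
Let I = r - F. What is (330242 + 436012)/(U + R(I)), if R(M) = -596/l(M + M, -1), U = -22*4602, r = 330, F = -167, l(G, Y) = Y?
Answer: -383127/50324 ≈ -7.6132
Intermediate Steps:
I = 497 (I = 330 - 1*(-167) = 330 + 167 = 497)
U = -101244
R(M) = 596 (R(M) = -596/(-1) = -596*(-1) = 596)
(330242 + 436012)/(U + R(I)) = (330242 + 436012)/(-101244 + 596) = 766254/(-100648) = 766254*(-1/100648) = -383127/50324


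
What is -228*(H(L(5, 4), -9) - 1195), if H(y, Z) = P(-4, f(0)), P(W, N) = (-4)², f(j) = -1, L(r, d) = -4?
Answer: 268812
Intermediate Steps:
P(W, N) = 16
H(y, Z) = 16
-228*(H(L(5, 4), -9) - 1195) = -228*(16 - 1195) = -228*(-1179) = 268812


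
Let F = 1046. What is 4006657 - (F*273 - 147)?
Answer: 3721246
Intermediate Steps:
4006657 - (F*273 - 147) = 4006657 - (1046*273 - 147) = 4006657 - (285558 - 147) = 4006657 - 1*285411 = 4006657 - 285411 = 3721246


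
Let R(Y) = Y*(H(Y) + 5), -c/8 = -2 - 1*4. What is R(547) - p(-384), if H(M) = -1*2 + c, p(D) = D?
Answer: 28281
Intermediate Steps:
c = 48 (c = -8*(-2 - 1*4) = -8*(-2 - 4) = -8*(-6) = 48)
H(M) = 46 (H(M) = -1*2 + 48 = -2 + 48 = 46)
R(Y) = 51*Y (R(Y) = Y*(46 + 5) = Y*51 = 51*Y)
R(547) - p(-384) = 51*547 - 1*(-384) = 27897 + 384 = 28281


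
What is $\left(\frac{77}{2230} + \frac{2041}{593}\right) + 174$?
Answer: $\frac{234692951}{1322390} \approx 177.48$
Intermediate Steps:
$\left(\frac{77}{2230} + \frac{2041}{593}\right) + 174 = \frac{4597091}{1322390} + 174 = \frac{234692951}{1322390}$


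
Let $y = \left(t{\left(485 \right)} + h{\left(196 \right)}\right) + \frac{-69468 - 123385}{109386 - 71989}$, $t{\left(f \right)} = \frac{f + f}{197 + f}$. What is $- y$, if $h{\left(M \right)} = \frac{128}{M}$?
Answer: $\frac{1925565008}{624866473} \approx 3.0816$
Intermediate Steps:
$t{\left(f \right)} = \frac{2 f}{197 + f}$
$y = - \frac{1925565008}{624866473}$ ($y = \left(2 \cdot 485 \frac{1}{197 + 485} + \frac{128}{196}\right) + \frac{-69468 - 123385}{109386 - 71989} = \left(2 \cdot 485 \cdot \frac{1}{682} + 128 \cdot \frac{1}{196}\right) - \frac{192853}{37397} = \left(2 \cdot 485 \cdot \frac{1}{682} + \frac{32}{49}\right) - \frac{192853}{37397} = \left(\frac{485}{341} + \frac{32}{49}\right) - \frac{192853}{37397} = \frac{34677}{16709} - \frac{192853}{37397} = - \frac{1925565008}{624866473} \approx -3.0816$)
$- y = \left(-1\right) \left(- \frac{1925565008}{624866473}\right) = \frac{1925565008}{624866473}$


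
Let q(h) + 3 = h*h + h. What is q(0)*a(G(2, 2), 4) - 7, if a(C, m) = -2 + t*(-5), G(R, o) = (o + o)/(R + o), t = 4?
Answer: 59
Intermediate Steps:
G(R, o) = 2*o/(R + o) (G(R, o) = (2*o)/(R + o) = 2*o/(R + o))
q(h) = -3 + h + h² (q(h) = -3 + (h*h + h) = -3 + (h² + h) = -3 + (h + h²) = -3 + h + h²)
a(C, m) = -22 (a(C, m) = -2 + 4*(-5) = -2 - 20 = -22)
q(0)*a(G(2, 2), 4) - 7 = (-3 + 0 + 0²)*(-22) - 7 = (-3 + 0 + 0)*(-22) - 7 = -3*(-22) - 7 = 66 - 7 = 59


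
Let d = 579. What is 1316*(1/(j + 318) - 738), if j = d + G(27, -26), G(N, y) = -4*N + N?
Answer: -198126103/204 ≈ -9.7121e+5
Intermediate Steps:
G(N, y) = -3*N
j = 498 (j = 579 - 3*27 = 579 - 81 = 498)
1316*(1/(j + 318) - 738) = 1316*(1/(498 + 318) - 738) = 1316*(1/816 - 738) = 1316*(-602207/816) = -198126103/204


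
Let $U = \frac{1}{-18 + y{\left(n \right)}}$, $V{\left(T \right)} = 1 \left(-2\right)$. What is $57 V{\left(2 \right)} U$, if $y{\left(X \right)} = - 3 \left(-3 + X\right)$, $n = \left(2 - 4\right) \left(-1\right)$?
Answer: $\frac{38}{5} \approx 7.6$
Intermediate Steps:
$n = 2$ ($n = \left(-2\right) \left(-1\right) = 2$)
$y{\left(X \right)} = 9 - 3 X$
$V{\left(T \right)} = -2$
$U = - \frac{1}{15}$ ($U = \frac{1}{-18 + \left(9 - 6\right)} = \frac{1}{-18 + 3} = \frac{1}{-15} = - \frac{1}{15} \approx -0.066667$)
$57 V{\left(2 \right)} U = 57 \left(-2\right) \left(- \frac{1}{15}\right) = \left(-114\right) \left(- \frac{1}{15}\right) = \frac{38}{5}$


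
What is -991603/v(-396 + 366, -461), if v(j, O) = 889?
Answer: -991603/889 ≈ -1115.4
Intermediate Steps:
-991603/v(-396 + 366, -461) = -991603/889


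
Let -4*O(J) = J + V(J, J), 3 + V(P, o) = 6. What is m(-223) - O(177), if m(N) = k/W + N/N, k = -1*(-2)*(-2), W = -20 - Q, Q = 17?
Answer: 1706/37 ≈ 46.108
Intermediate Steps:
V(P, o) = 3 (V(P, o) = -3 + 6 = 3)
W = -37 (W = -20 - 1*17 = -20 - 17 = -37)
k = -4 (k = 2*(-2) = -4)
m(N) = 41/37 (m(N) = -4/(-37) + N/N = -4*(-1/37) + 1 = 4/37 + 1 = 41/37)
O(J) = -3/4 - J/4 (O(J) = -(J + 3)/4 = -(3 + J)/4 = -3/4 - J/4)
m(-223) - O(177) = 41/37 - (-3/4 - 1/4*177) = 41/37 - (-3/4 - 177/4) = 41/37 - 1*(-45) = 41/37 + 45 = 1706/37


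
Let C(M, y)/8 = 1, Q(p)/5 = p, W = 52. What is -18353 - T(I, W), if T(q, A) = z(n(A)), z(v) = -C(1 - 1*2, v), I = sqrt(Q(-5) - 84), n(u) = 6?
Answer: -18345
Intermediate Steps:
Q(p) = 5*p
C(M, y) = 8 (C(M, y) = 8*1 = 8)
I = I*sqrt(109) (I = sqrt(5*(-5) - 84) = sqrt(-25 - 84) = sqrt(-109) = I*sqrt(109) ≈ 10.44*I)
z(v) = -8 (z(v) = -1*8 = -8)
T(q, A) = -8
-18353 - T(I, W) = -18353 - 1*(-8) = -18353 + 8 = -18345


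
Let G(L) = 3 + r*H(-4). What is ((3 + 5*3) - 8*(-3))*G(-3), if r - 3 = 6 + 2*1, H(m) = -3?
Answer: -1260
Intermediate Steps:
r = 11 (r = 3 + (6 + 2*1) = 3 + (6 + 2) = 3 + 8 = 11)
G(L) = -30 (G(L) = 3 + 11*(-3) = 3 - 33 = -30)
((3 + 5*3) - 8*(-3))*G(-3) = ((3 + 5*3) - 8*(-3))*(-30) = ((3 + 15) - 1*(-24))*(-30) = (18 + 24)*(-30) = 42*(-30) = -1260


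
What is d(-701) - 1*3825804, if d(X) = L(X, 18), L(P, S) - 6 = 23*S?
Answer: -3825384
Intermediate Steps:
L(P, S) = 6 + 23*S
d(X) = 420 (d(X) = 6 + 23*18 = 6 + 414 = 420)
d(-701) - 1*3825804 = 420 - 1*3825804 = 420 - 3825804 = -3825384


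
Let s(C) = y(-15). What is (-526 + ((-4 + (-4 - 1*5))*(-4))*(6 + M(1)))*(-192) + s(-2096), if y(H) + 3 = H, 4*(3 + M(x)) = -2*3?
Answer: 85998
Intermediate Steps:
M(x) = -9/2 (M(x) = -3 + (-2*3)/4 = -3 + (¼)*(-6) = -3 - 3/2 = -9/2)
y(H) = -3 + H
s(C) = -18 (s(C) = -3 - 15 = -18)
(-526 + ((-4 + (-4 - 1*5))*(-4))*(6 + M(1)))*(-192) + s(-2096) = (-526 + ((-4 + (-4 - 1*5))*(-4))*(6 - 9/2))*(-192) - 18 = (-526 + ((-4 + (-4 - 5))*(-4))*(3/2))*(-192) - 18 = (-526 + ((-4 - 9)*(-4))*(3/2))*(-192) - 18 = (-526 - 13*(-4)*(3/2))*(-192) - 18 = (-526 + 52*(3/2))*(-192) - 18 = (-526 + 78)*(-192) - 18 = -448*(-192) - 18 = 86016 - 18 = 85998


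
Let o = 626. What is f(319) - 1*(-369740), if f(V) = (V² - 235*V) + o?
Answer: 397162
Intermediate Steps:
f(V) = 626 + V² - 235*V (f(V) = (V² - 235*V) + 626 = 626 + V² - 235*V)
f(319) - 1*(-369740) = (626 + 319² - 235*319) - 1*(-369740) = (626 + 101761 - 74965) + 369740 = 27422 + 369740 = 397162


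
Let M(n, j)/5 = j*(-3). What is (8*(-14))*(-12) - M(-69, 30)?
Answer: 1794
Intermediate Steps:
M(n, j) = -15*j (M(n, j) = 5*(j*(-3)) = 5*(-3*j) = -15*j)
(8*(-14))*(-12) - M(-69, 30) = (8*(-14))*(-12) - (-15)*30 = -112*(-12) - 1*(-450) = 1344 + 450 = 1794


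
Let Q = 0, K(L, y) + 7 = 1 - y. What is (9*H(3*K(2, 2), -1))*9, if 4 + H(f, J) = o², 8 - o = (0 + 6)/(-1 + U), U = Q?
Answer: 15552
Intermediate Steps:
K(L, y) = -6 - y (K(L, y) = -7 + (1 - y) = -6 - y)
U = 0
o = 14 (o = 8 - (0 + 6)/(-1 + 0) = 8 - 6/(-1) = 8 - 6*(-1) = 8 - 1*(-6) = 8 + 6 = 14)
H(f, J) = 192 (H(f, J) = -4 + 14² = -4 + 196 = 192)
(9*H(3*K(2, 2), -1))*9 = (9*192)*9 = 1728*9 = 15552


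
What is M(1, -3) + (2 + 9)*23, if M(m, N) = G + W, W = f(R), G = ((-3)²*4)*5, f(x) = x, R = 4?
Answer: 437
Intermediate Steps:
G = 180 (G = (9*4)*5 = 36*5 = 180)
W = 4
M(m, N) = 184 (M(m, N) = 180 + 4 = 184)
M(1, -3) + (2 + 9)*23 = 184 + (2 + 9)*23 = 184 + 11*23 = 184 + 253 = 437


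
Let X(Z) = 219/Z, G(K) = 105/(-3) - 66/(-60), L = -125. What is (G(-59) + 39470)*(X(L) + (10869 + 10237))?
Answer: 1040336543191/1250 ≈ 8.3227e+8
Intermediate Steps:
G(K) = -339/10 (G(K) = 105*(-1/3) - 66*(-1/60) = -35 + 11/10 = -339/10)
(G(-59) + 39470)*(X(L) + (10869 + 10237)) = (-339/10 + 39470)*(219/(-125) + (10869 + 10237)) = 394361*(219*(-1/125) + 21106)/10 = 394361*(-219/125 + 21106)/10 = (394361/10)*(2638031/125) = 1040336543191/1250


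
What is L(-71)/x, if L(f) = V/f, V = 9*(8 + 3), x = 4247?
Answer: -99/301537 ≈ -0.00032832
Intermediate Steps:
V = 99 (V = 9*11 = 99)
L(f) = 99/f
L(-71)/x = (99/(-71))/4247 = (99*(-1/71))*(1/4247) = -99/71*1/4247 = -99/301537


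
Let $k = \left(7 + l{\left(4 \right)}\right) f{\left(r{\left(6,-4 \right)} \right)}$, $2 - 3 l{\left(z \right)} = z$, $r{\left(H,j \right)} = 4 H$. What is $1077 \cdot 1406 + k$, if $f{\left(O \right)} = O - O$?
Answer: $1514262$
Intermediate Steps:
$f{\left(O \right)} = 0$
$l{\left(z \right)} = \frac{2}{3} - \frac{z}{3}$
$k = 0$ ($k = \left(7 + \left(\frac{2}{3} - \frac{4}{3}\right)\right) 0 = \left(7 - \frac{2}{3}\right) 0 = \frac{19}{3} \cdot 0 = 0$)
$1077 \cdot 1406 + k = 1077 \cdot 1406 + 0 = 1514262 + 0 = 1514262$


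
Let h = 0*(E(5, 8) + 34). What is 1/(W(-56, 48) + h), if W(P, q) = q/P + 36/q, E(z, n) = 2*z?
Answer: -28/3 ≈ -9.3333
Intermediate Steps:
W(P, q) = 36/q + q/P
h = 0 (h = 0*(2*5 + 34) = 0*(10 + 34) = 0*44 = 0)
1/(W(-56, 48) + h) = 1/((36/48 + 48/(-56)) + 0) = 1/((36*(1/48) + 48*(-1/56)) + 0) = 1/((¾ - 6/7) + 0) = 1/(-3/28 + 0) = 1/(-3/28) = -28/3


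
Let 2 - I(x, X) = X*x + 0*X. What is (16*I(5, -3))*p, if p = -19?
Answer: -5168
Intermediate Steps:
I(x, X) = 2 - X*x (I(x, X) = 2 - (X*x + 0*X) = 2 - (X*x + 0) = 2 - X*x)
(16*I(5, -3))*p = (16*(2 - 1*(-3)*5))*(-19) = (16*(2 + 15))*(-19) = (16*17)*(-19) = 272*(-19) = -5168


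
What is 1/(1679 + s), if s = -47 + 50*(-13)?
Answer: 1/982 ≈ 0.0010183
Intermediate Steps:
s = -697 (s = -47 - 650 = -697)
1/(1679 + s) = 1/(1679 - 697) = 1/982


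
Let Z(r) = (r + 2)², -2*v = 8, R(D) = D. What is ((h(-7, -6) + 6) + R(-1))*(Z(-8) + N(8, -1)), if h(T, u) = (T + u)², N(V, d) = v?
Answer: 5568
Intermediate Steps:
v = -4 (v = -½*8 = -4)
Z(r) = (2 + r)²
N(V, d) = -4
((h(-7, -6) + 6) + R(-1))*(Z(-8) + N(8, -1)) = (((-7 - 6)² + 6) - 1)*((2 - 8)² - 4) = (((-13)² + 6) - 1)*((-6)² - 4) = ((169 + 6) - 1)*(36 - 4) = (175 - 1)*32 = 174*32 = 5568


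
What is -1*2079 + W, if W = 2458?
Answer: 379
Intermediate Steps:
-1*2079 + W = -1*2079 + 2458 = -2079 + 2458 = 379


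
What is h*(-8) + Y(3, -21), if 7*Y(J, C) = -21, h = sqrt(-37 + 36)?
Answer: -3 - 8*I ≈ -3.0 - 8.0*I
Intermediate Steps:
h = I (h = sqrt(-1) = I ≈ 1.0*I)
Y(J, C) = -3 (Y(J, C) = (1/7)*(-21) = -3)
h*(-8) + Y(3, -21) = I*(-8) - 3 = -8*I - 3 = -3 - 8*I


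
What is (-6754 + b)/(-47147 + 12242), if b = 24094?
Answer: -1156/2327 ≈ -0.49678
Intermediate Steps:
(-6754 + b)/(-47147 + 12242) = (-6754 + 24094)/(-47147 + 12242) = 17340/(-34905) = 17340*(-1/34905) = -1156/2327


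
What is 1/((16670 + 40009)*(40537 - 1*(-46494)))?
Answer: 1/4932830049 ≈ 2.0272e-10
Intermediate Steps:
1/((16670 + 40009)*(40537 - 1*(-46494))) = 1/(56679*(40537 + 46494)) = (1/56679)/87031 = (1/56679)*(1/87031) = 1/4932830049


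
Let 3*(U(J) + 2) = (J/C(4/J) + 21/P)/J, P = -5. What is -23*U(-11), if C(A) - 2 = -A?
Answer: 170867/4290 ≈ 39.829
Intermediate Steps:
C(A) = 2 - A
U(J) = -2 + (-21/5 + J/(2 - 4/J))/(3*J) (U(J) = -2 + ((J/(2 - 4/J) + 21/(-5))/J)/3 = -2 + ((J/(2 - 4/J) + 21*(-⅕))/J)/3 = -2 + ((J/(2 - 4/J) - 21/5)/J)/3 = -2 + ((-21/5 + J/(2 - 4/J))/J)/3 = -2 + (-21/5 + J/(2 - 4/J))/(3*J))
-23*U(-11) = -23*(84 - 55*(-11)² + 78*(-11))/(30*(-11)*(-2 - 11)) = -23*(-1)*(84 - 55*121 - 858)/(30*11*(-13)) = -23*(-1)*(-1)*(84 - 6655 - 858)/(30*11*13) = -23*(-1)*(-1)*(-7429)/(30*11*13) = -23*(-7429/4290) = 170867/4290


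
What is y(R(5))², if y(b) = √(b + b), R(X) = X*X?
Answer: 50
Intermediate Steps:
R(X) = X²
y(b) = √2*√b (y(b) = √(2*b) = √2*√b)
y(R(5))² = (√2*√(5²))² = (√2*√25)² = (√2*5)² = (5*√2)² = 50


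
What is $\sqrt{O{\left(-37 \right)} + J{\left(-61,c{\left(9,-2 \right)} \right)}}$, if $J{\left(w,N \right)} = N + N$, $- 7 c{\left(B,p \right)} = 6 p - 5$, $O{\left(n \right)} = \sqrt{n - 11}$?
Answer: $\frac{\sqrt{238 + 196 i \sqrt{3}}}{7} \approx 2.5805 + 1.3424 i$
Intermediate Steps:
$O{\left(n \right)} = \sqrt{-11 + n}$
$c{\left(B,p \right)} = \frac{5}{7} - \frac{6 p}{7}$ ($c{\left(B,p \right)} = - \frac{6 p - 5}{7} = - \frac{-5 + 6 p}{7} = \frac{5}{7} - \frac{6 p}{7}$)
$J{\left(w,N \right)} = 2 N$
$\sqrt{O{\left(-37 \right)} + J{\left(-61,c{\left(9,-2 \right)} \right)}} = \sqrt{\sqrt{-11 - 37} + 2 \left(\frac{5}{7} - - \frac{12}{7}\right)} = \sqrt{\sqrt{-48} + 2 \left(\frac{5}{7} + \frac{12}{7}\right)} = \sqrt{4 i \sqrt{3} + 2 \cdot \frac{17}{7}} = \sqrt{4 i \sqrt{3} + \frac{34}{7}} = \sqrt{\frac{34}{7} + 4 i \sqrt{3}}$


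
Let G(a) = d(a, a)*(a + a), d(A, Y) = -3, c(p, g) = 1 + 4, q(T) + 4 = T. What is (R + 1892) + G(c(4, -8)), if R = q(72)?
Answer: 1930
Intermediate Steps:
q(T) = -4 + T
c(p, g) = 5
G(a) = -6*a (G(a) = -3*(a + a) = -6*a)
R = 68 (R = -4 + 72 = 68)
(R + 1892) + G(c(4, -8)) = (68 + 1892) - 6*5 = 1960 - 30 = 1930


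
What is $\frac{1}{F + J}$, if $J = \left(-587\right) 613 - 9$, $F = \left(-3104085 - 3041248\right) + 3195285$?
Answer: $- \frac{1}{3309888} \approx -3.0213 \cdot 10^{-7}$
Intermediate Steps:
$F = -2950048$ ($F = -6145333 + 3195285 = -2950048$)
$J = -359840$ ($J = -359831 + \left(-18 + 9\right) = -359831 - 9 = -359840$)
$\frac{1}{F + J} = \frac{1}{-2950048 - 359840} = \frac{1}{-3309888} = - \frac{1}{3309888}$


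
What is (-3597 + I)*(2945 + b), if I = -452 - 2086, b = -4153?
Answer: 7411080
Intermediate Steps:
I = -2538
(-3597 + I)*(2945 + b) = (-3597 - 2538)*(2945 - 4153) = -6135*(-1208) = 7411080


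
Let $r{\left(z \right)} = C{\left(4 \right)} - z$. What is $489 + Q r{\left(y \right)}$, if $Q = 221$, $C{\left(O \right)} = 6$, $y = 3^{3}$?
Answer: $-4152$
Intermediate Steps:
$y = 27$
$r{\left(z \right)} = 6 - z$
$489 + Q r{\left(y \right)} = 489 + 221 \left(6 - 27\right) = 489 + 221 \left(-21\right) = 489 - 4641 = -4152$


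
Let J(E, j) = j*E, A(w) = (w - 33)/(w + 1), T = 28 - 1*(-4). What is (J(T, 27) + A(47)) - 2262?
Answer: -33545/24 ≈ -1397.7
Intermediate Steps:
T = 32 (T = 28 + 4 = 32)
A(w) = (-33 + w)/(1 + w)
J(E, j) = E*j
(J(T, 27) + A(47)) - 2262 = (32*27 + (-33 + 47)/(1 + 47)) - 2262 = (864 + 14/48) - 2262 = (864 + (1/48)*14) - 2262 = (864 + 7/24) - 2262 = 20743/24 - 2262 = -33545/24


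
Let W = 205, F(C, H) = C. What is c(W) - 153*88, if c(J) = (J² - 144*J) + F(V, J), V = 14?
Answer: -945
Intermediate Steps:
c(J) = 14 + J² - 144*J (c(J) = (J² - 144*J) + 14 = 14 + J² - 144*J)
c(W) - 153*88 = (14 + 205² - 144*205) - 153*88 = (14 + 42025 - 29520) - 13464 = 12519 - 13464 = -945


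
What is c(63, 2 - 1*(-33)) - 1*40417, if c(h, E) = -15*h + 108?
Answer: -41254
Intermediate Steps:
c(h, E) = 108 - 15*h
c(63, 2 - 1*(-33)) - 1*40417 = (108 - 15*63) - 1*40417 = (108 - 945) - 40417 = -837 - 40417 = -41254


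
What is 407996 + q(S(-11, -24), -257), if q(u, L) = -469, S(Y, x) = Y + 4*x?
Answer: 407527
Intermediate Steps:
407996 + q(S(-11, -24), -257) = 407996 - 469 = 407527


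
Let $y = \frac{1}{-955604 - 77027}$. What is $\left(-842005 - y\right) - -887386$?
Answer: $\frac{46861827412}{1032631} \approx 45381.0$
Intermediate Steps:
$y = - \frac{1}{1032631}$ ($y = \frac{1}{-1032631} = - \frac{1}{1032631} \approx -9.684 \cdot 10^{-7}$)
$\left(-842005 - y\right) - -887386 = \left(-842005 - - \frac{1}{1032631}\right) - -887386 = \left(-842005 + \frac{1}{1032631}\right) + 887386 = - \frac{869480465154}{1032631} + 887386 = \frac{46861827412}{1032631}$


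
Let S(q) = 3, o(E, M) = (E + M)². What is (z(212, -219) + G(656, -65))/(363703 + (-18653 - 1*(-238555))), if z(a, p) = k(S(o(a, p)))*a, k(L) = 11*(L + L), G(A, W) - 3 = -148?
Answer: 13847/583605 ≈ 0.023727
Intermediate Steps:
G(A, W) = -145 (G(A, W) = 3 - 148 = -145)
k(L) = 22*L (k(L) = 11*(2*L) = 22*L)
z(a, p) = 66*a (z(a, p) = (22*3)*a = 66*a)
(z(212, -219) + G(656, -65))/(363703 + (-18653 - 1*(-238555))) = (66*212 - 145)/(363703 + (-18653 - 1*(-238555))) = (13992 - 145)/(363703 + (-18653 + 238555)) = 13847/(363703 + 219902) = 13847/583605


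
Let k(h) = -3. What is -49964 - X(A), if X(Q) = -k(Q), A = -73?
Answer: -49967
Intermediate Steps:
X(Q) = 3 (X(Q) = -1*(-3) = 3)
-49964 - X(A) = -49964 - 1*3 = -49964 - 3 = -49967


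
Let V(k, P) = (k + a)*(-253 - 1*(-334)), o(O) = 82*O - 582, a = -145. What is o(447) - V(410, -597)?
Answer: 14607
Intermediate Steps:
o(O) = -582 + 82*O
V(k, P) = -11745 + 81*k (V(k, P) = (k - 145)*(-253 - 1*(-334)) = (-145 + k)*(-253 + 334) = (-145 + k)*81 = -11745 + 81*k)
o(447) - V(410, -597) = (-582 + 82*447) - (-11745 + 81*410) = (-582 + 36654) - (-11745 + 33210) = 36072 - 1*21465 = 36072 - 21465 = 14607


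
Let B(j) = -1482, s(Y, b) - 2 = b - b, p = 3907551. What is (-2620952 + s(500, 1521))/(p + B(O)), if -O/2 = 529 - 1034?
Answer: -873650/1302023 ≈ -0.67099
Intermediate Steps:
s(Y, b) = 2 (s(Y, b) = 2 + (b - b) = 2 + 0 = 2)
O = 1010 (O = -2*(529 - 1034) = -2*(-505) = 1010)
(-2620952 + s(500, 1521))/(p + B(O)) = (-2620952 + 2)/(3907551 - 1482) = -2620950/3906069 = -2620950*1/3906069 = -873650/1302023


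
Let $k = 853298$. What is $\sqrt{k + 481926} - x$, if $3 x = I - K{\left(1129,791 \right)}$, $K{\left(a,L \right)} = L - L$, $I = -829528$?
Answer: $\frac{829528}{3} + 2 \sqrt{333806} \approx 2.7767 \cdot 10^{5}$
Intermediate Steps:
$K{\left(a,L \right)} = 0$
$x = - \frac{829528}{3}$ ($x = \frac{-829528 - 0}{3} = \frac{-829528 + 0}{3} = \frac{1}{3} \left(-829528\right) = - \frac{829528}{3} \approx -2.7651 \cdot 10^{5}$)
$\sqrt{k + 481926} - x = \sqrt{853298 + 481926} - - \frac{829528}{3} = \sqrt{1335224} + \frac{829528}{3} = 2 \sqrt{333806} + \frac{829528}{3} = \frac{829528}{3} + 2 \sqrt{333806}$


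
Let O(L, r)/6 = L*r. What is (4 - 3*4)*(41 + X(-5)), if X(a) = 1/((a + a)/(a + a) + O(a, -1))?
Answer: -10176/31 ≈ -328.26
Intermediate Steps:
O(L, r) = 6*L*r (O(L, r) = 6*(L*r) = 6*L*r)
X(a) = 1/(1 - 6*a) (X(a) = 1/((a + a)/(a + a) + 6*a*(-1)) = 1/((2*a)/((2*a)) - 6*a) = 1/((2*a)*(1/(2*a)) - 6*a) = 1/(1 - 6*a))
(4 - 3*4)*(41 + X(-5)) = (4 - 3*4)*(41 + 1/(1 - 6*(-5))) = (4 - 12)*(41 + 1/(1 + 30)) = -8*(41 + 1/31) = -8*1272/31 = -10176/31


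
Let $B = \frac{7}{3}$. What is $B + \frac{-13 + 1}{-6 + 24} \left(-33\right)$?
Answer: $\frac{73}{3} \approx 24.333$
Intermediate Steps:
$B = \frac{7}{3}$ ($B = 7 \cdot \frac{1}{3} = \frac{7}{3} \approx 2.3333$)
$B + \frac{-13 + 1}{-6 + 24} \left(-33\right) = \frac{7}{3} + \frac{-13 + 1}{-6 + 24} \left(-33\right) = \frac{7}{3} + - \frac{12}{18} \left(-33\right) = \frac{7}{3} + \left(-12\right) \frac{1}{18} \left(-33\right) = \frac{7}{3} - -22 = \frac{7}{3} + 22 = \frac{73}{3}$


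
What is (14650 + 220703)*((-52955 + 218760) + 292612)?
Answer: 107889816201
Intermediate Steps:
(14650 + 220703)*((-52955 + 218760) + 292612) = 235353*(165805 + 292612) = 235353*458417 = 107889816201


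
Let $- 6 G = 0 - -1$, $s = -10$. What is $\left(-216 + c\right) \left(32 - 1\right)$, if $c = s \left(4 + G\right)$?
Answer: $- \frac{23653}{3} \approx -7884.3$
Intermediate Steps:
$G = - \frac{1}{6}$ ($G = - \frac{0 - -1}{6} = - \frac{0 + 1}{6} = \left(- \frac{1}{6}\right) 1 = - \frac{1}{6} \approx -0.16667$)
$c = - \frac{115}{3}$ ($c = - 10 \left(4 - \frac{1}{6}\right) = \left(-10\right) \frac{23}{6} = - \frac{115}{3} \approx -38.333$)
$\left(-216 + c\right) \left(32 - 1\right) = \left(-216 - \frac{115}{3}\right) \left(32 - 1\right) = \left(- \frac{763}{3}\right) 31 = - \frac{23653}{3}$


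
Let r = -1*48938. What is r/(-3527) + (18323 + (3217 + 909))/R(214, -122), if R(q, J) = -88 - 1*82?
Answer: -70858163/599590 ≈ -118.18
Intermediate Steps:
r = -48938
R(q, J) = -170 (R(q, J) = -88 - 82 = -170)
r/(-3527) + (18323 + (3217 + 909))/R(214, -122) = -48938/(-3527) + (18323 + (3217 + 909))/(-170) = -48938*(-1/3527) + (18323 + 4126)*(-1/170) = 48938/3527 + 22449*(-1/170) = 48938/3527 - 22449/170 = -70858163/599590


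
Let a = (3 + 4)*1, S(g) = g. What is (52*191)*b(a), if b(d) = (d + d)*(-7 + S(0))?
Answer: -973336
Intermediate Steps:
a = 7 (a = 7*1 = 7)
b(d) = -14*d (b(d) = (d + d)*(-7 + 0) = (2*d)*(-7) = -14*d)
(52*191)*b(a) = (52*191)*(-14*7) = 9932*(-98) = -973336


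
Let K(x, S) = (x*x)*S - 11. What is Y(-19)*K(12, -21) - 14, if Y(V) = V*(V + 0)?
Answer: -1095649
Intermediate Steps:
K(x, S) = -11 + S*x² (K(x, S) = x²*S - 11 = S*x² - 11 = -11 + S*x²)
Y(V) = V² (Y(V) = V*V = V²)
Y(-19)*K(12, -21) - 14 = (-19)²*(-11 - 21*12²) - 14 = 361*(-11 - 21*144) - 14 = 361*(-11 - 3024) - 14 = 361*(-3035) - 14 = -1095635 - 14 = -1095649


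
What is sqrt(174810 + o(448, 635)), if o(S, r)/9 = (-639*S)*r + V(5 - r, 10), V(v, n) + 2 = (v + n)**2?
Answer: 2*I*sqrt(408102522) ≈ 40403.0*I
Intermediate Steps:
V(v, n) = -2 + (n + v)**2 (V(v, n) = -2 + (v + n)**2 = -2 + (n + v)**2)
o(S, r) = -18 + 9*(15 - r)**2 - 5751*S*r (o(S, r) = 9*((-639*S)*r + (-2 + (10 + (5 - r))**2)) = 9*(-639*S*r + (-2 + (15 - r)**2)) = 9*(-2 + (15 - r)**2 - 639*S*r) = -18 + 9*(15 - r)**2 - 5751*S*r)
sqrt(174810 + o(448, 635)) = sqrt(174810 + (-18 + 9*(-15 + 635)**2 - 5751*448*635)) = sqrt(174810 + (-18 + 9*620**2 - 1636044480)) = sqrt(174810 + (-18 + 9*384400 - 1636044480)) = sqrt(174810 + (-18 + 3459600 - 1636044480)) = sqrt(174810 - 1632584898) = sqrt(-1632410088) = 2*I*sqrt(408102522)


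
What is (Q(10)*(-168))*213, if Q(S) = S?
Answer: -357840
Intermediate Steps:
(Q(10)*(-168))*213 = (10*(-168))*213 = -1680*213 = -357840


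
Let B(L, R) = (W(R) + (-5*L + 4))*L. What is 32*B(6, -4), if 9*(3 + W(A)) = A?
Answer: -16960/3 ≈ -5653.3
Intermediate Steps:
W(A) = -3 + A/9
B(L, R) = L*(1 - 5*L + R/9) (B(L, R) = ((-3 + R/9) + (-5*L + 4))*L = ((-3 + R/9) + (4 - 5*L))*L = (1 - 5*L + R/9)*L = L*(1 - 5*L + R/9))
32*B(6, -4) = 32*((⅑)*6*(9 - 4 - 45*6)) = 32*((⅑)*6*(9 - 4 - 270)) = 32*((⅑)*6*(-265)) = 32*(-530/3) = -16960/3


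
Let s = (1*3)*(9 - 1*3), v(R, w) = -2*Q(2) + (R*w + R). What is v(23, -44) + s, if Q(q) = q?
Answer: -975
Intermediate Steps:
v(R, w) = -4 + R + R*w (v(R, w) = -2*2 + (R*w + R) = -4 + (R + R*w) = -4 + R + R*w)
s = 18 (s = 3*(9 - 3) = 3*6 = 18)
v(23, -44) + s = (-4 + 23 + 23*(-44)) + 18 = (-4 + 23 - 1012) + 18 = -993 + 18 = -975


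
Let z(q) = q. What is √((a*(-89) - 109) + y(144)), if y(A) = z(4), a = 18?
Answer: I*√1707 ≈ 41.316*I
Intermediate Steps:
y(A) = 4
√((a*(-89) - 109) + y(144)) = √((18*(-89) - 109) + 4) = √((-1602 - 109) + 4) = √(-1711 + 4) = √(-1707) = I*√1707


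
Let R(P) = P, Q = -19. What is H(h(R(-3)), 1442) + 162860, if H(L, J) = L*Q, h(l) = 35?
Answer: 162195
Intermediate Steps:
H(L, J) = -19*L (H(L, J) = L*(-19) = -19*L)
H(h(R(-3)), 1442) + 162860 = -19*35 + 162860 = -665 + 162860 = 162195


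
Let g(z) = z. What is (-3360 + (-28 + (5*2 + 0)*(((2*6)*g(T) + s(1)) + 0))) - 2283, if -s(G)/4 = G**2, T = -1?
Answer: -5831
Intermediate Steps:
s(G) = -4*G**2
(-3360 + (-28 + (5*2 + 0)*(((2*6)*g(T) + s(1)) + 0))) - 2283 = (-3360 + (-28 + (5*2 + 0)*(((2*6)*(-1) - 4*1**2) + 0))) - 2283 = (-3360 + (-28 + (10 + 0)*((12*(-1) - 4*1) + 0))) - 2283 = (-3360 + (-28 + 10*((-12 - 4) + 0))) - 2283 = (-3360 + (-28 + 10*(-16 + 0))) - 2283 = (-3360 + (-28 + 10*(-16))) - 2283 = (-3360 + (-28 - 160)) - 2283 = (-3360 - 188) - 2283 = -3548 - 2283 = -5831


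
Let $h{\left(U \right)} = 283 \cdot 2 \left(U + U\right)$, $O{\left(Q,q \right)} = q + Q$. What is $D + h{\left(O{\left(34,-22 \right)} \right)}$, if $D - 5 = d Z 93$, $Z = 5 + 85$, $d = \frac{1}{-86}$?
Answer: $\frac{580142}{43} \approx 13492.0$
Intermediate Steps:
$d = - \frac{1}{86} \approx -0.011628$
$Z = 90$
$O{\left(Q,q \right)} = Q + q$
$h{\left(U \right)} = 1132 U$ ($h{\left(U \right)} = 283 \cdot 2 \cdot 2 U = 283 \cdot 4 U = 1132 U$)
$D = - \frac{3970}{43}$ ($D = 5 + \left(- \frac{1}{86}\right) 90 \cdot 93 = 5 - \frac{4185}{43} = - \frac{3970}{43} \approx -92.326$)
$D + h{\left(O{\left(34,-22 \right)} \right)} = - \frac{3970}{43} + 1132 \left(34 - 22\right) = - \frac{3970}{43} + 1132 \cdot 12 = - \frac{3970}{43} + 13584 = \frac{580142}{43}$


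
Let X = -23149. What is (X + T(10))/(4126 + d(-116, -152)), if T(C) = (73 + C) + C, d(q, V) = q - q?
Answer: -11528/2063 ≈ -5.5880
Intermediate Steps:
d(q, V) = 0
T(C) = 73 + 2*C
(X + T(10))/(4126 + d(-116, -152)) = (-23149 + (73 + 2*10))/(4126 + 0) = (-23149 + (73 + 20))/4126 = (-23149 + 93)*(1/4126) = -23056*1/4126 = -11528/2063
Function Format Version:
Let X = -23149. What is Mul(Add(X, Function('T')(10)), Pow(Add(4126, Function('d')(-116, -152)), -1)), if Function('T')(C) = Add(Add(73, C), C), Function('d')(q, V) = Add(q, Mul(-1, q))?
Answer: Rational(-11528, 2063) ≈ -5.5880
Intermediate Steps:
Function('d')(q, V) = 0
Function('T')(C) = Add(73, Mul(2, C))
Mul(Add(X, Function('T')(10)), Pow(Add(4126, Function('d')(-116, -152)), -1)) = Mul(Add(-23149, Add(73, Mul(2, 10))), Pow(Add(4126, 0), -1)) = Mul(Add(-23149, Add(73, 20)), Pow(4126, -1)) = Mul(Add(-23149, 93), Rational(1, 4126)) = Mul(-23056, Rational(1, 4126)) = Rational(-11528, 2063)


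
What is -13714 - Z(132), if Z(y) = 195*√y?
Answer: -13714 - 390*√33 ≈ -15954.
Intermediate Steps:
-13714 - Z(132) = -13714 - 195*√132 = -13714 - 195*2*√33 = -13714 - 390*√33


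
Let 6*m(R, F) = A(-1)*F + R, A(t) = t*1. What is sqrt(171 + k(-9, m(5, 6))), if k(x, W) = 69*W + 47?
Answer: sqrt(826)/2 ≈ 14.370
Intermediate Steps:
A(t) = t
m(R, F) = -F/6 + R/6 (m(R, F) = (-F + R)/6 = (R - F)/6 = -F/6 + R/6)
k(x, W) = 47 + 69*W
sqrt(171 + k(-9, m(5, 6))) = sqrt(171 + (47 + 69*(-1/6*6 + (1/6)*5))) = sqrt(171 + (47 + 69*(-1 + 5/6))) = sqrt(171 + (47 + 69*(-1/6))) = sqrt(171 + (47 - 23/2)) = sqrt(171 + 71/2) = sqrt(413/2) = sqrt(826)/2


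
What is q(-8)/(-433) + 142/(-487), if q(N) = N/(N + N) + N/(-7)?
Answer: -872005/2952194 ≈ -0.29538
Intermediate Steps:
q(N) = 1/2 - N/7 (q(N) = N/((2*N)) + N*(-1/7) = N*(1/(2*N)) - N/7 = 1/2 - N/7)
q(-8)/(-433) + 142/(-487) = (1/2 - 1/7*(-8))/(-433) + 142/(-487) = (1/2 + 8/7)*(-1/433) + 142*(-1/487) = (23/14)*(-1/433) - 142/487 = -23/6062 - 142/487 = -872005/2952194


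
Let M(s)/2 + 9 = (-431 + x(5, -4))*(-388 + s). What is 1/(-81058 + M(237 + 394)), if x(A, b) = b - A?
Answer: -1/294916 ≈ -3.3908e-6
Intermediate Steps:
M(s) = 341422 - 880*s (M(s) = -18 + 2*((-431 + (-4 - 1*5))*(-388 + s)) = -18 + 2*((-431 + (-4 - 5))*(-388 + s)) = -18 + 2*((-431 - 9)*(-388 + s)) = -18 + 2*(-440*(-388 + s)) = -18 + 2*(170720 - 440*s) = -18 + (341440 - 880*s) = 341422 - 880*s)
1/(-81058 + M(237 + 394)) = 1/(-81058 + (341422 - 880*(237 + 394))) = 1/(-81058 + (341422 - 880*631)) = 1/(-81058 + (341422 - 555280)) = 1/(-81058 - 213858) = 1/(-294916) = -1/294916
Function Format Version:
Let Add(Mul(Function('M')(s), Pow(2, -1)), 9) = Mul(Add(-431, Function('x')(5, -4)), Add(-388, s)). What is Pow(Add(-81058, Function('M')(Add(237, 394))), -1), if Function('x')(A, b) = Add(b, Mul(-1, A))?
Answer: Rational(-1, 294916) ≈ -3.3908e-6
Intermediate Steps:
Function('M')(s) = Add(341422, Mul(-880, s)) (Function('M')(s) = Add(-18, Mul(2, Mul(Add(-431, Add(-4, Mul(-1, 5))), Add(-388, s)))) = Add(-18, Mul(2, Mul(Add(-431, Add(-4, -5)), Add(-388, s)))) = Add(-18, Mul(2, Mul(Add(-431, -9), Add(-388, s)))) = Add(-18, Mul(2, Mul(-440, Add(-388, s)))) = Add(-18, Mul(2, Add(170720, Mul(-440, s)))) = Add(-18, Add(341440, Mul(-880, s))) = Add(341422, Mul(-880, s)))
Pow(Add(-81058, Function('M')(Add(237, 394))), -1) = Pow(Add(-81058, Add(341422, Mul(-880, Add(237, 394)))), -1) = Pow(Add(-81058, Add(341422, Mul(-880, 631))), -1) = Pow(Add(-81058, Add(341422, -555280)), -1) = Pow(Add(-81058, -213858), -1) = Pow(-294916, -1) = Rational(-1, 294916)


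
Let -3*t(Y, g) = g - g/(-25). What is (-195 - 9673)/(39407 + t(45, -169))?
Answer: -740100/2959919 ≈ -0.25004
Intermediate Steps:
t(Y, g) = -26*g/75 (t(Y, g) = -(g - g/(-25))/3 = -(g - g*(-1)/25)/3 = -(g - (-1)*g/25)/3 = -(g + g/25)/3 = -26*g/75)
(-195 - 9673)/(39407 + t(45, -169)) = (-195 - 9673)/(39407 - 26/75*(-169)) = -9868/(39407 + 4394/75) = -9868/2959919/75 = -9868*75/2959919 = -740100/2959919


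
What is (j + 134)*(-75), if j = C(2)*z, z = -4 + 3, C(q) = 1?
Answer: -9975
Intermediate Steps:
z = -1
j = -1 (j = 1*(-1) = -1)
(j + 134)*(-75) = (-1 + 134)*(-75) = 133*(-75) = -9975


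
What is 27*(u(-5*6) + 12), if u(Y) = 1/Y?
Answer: 3231/10 ≈ 323.10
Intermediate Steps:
27*(u(-5*6) + 12) = 27*(1/(-5*6) + 12) = 27*(1/(-30) + 12) = 27*(-1/30 + 12) = 27*(359/30) = 3231/10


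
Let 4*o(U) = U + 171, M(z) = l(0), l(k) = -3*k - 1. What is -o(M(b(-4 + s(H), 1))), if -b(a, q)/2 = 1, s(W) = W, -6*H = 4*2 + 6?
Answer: -85/2 ≈ -42.500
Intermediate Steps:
H = -7/3 (H = -(4*2 + 6)/6 = -(8 + 6)/6 = -⅙*14 = -7/3 ≈ -2.3333)
b(a, q) = -2 (b(a, q) = -2*1 = -2)
l(k) = -1 - 3*k
M(z) = -1 (M(z) = -1 - 3*0 = -1 + 0 = -1)
o(U) = 171/4 + U/4 (o(U) = (U + 171)/4 = (171 + U)/4 = 171/4 + U/4)
-o(M(b(-4 + s(H), 1))) = -(171/4 + (¼)*(-1)) = -(171/4 - ¼) = -1*85/2 = -85/2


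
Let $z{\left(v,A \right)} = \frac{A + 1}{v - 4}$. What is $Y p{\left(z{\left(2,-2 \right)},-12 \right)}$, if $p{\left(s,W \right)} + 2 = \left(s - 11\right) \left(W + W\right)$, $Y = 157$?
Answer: $39250$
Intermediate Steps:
$z{\left(v,A \right)} = \frac{1 + A}{-4 + v}$
$p{\left(s,W \right)} = -2 + 2 W \left(-11 + s\right)$ ($p{\left(s,W \right)} = -2 + \left(s - 11\right) \left(W + W\right) = -2 + \left(-11 + s\right) 2 W = -2 + 2 W \left(-11 + s\right)$)
$Y p{\left(z{\left(2,-2 \right)},-12 \right)} = 157 \left(-2 - -264 + 2 \left(-12\right) \frac{1 - 2}{-4 + 2}\right) = 157 \left(-2 + 264 + 2 \left(-12\right) \frac{1}{-2} \left(-1\right)\right) = 157 \left(-2 + 264 + 2 \left(-12\right) \left(\left(- \frac{1}{2}\right) \left(-1\right)\right)\right) = 157 \left(-2 + 264 + 2 \left(-12\right) \frac{1}{2}\right) = 157 \left(-2 + 264 - 12\right) = 157 \cdot 250 = 39250$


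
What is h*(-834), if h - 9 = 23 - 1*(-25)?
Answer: -47538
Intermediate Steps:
h = 57 (h = 9 + (23 - 1*(-25)) = 9 + (23 + 25) = 9 + 48 = 57)
h*(-834) = 57*(-834) = -47538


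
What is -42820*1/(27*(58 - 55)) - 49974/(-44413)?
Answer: -1897716766/3597453 ≈ -527.52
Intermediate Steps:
-42820*1/(27*(58 - 55)) - 49974/(-44413) = -42820/(27*3) - 49974*(-1/44413) = -42820/81 + 49974/44413 = -1897716766/3597453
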